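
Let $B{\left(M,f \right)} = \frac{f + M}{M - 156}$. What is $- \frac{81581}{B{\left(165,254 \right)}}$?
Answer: $- \frac{734229}{419} \approx -1752.3$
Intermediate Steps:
$B{\left(M,f \right)} = \frac{M + f}{-156 + M}$
$- \frac{81581}{B{\left(165,254 \right)}} = - \frac{81581}{\frac{1}{-156 + 165} \left(165 + 254\right)} = - \frac{81581}{\frac{1}{9} \cdot 419} = - \frac{81581}{\frac{419}{9}} = \left(-81581\right) \frac{9}{419} = - \frac{734229}{419}$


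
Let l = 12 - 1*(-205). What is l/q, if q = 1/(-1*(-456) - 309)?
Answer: 31899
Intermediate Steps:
l = 217 (l = 12 + 205 = 217)
q = 1/147 (q = 1/(456 - 309) = 1/147 ≈ 0.0068027)
l/q = 217/(1/147) = 217*147 = 31899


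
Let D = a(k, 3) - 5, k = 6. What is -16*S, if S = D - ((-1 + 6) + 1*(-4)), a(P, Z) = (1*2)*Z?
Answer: 0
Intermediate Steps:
a(P, Z) = 2*Z
D = 1 (D = 2*3 - 5 = 6 - 5 = 1)
S = 0 (S = 1 - ((-1 + 6) + 1*(-4)) = 1 - (5 - 4) = 1 - 1*1 = 1 - 1 = 0)
-16*S = -16*0 = 0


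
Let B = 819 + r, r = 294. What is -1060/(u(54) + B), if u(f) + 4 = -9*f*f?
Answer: 212/5027 ≈ 0.042172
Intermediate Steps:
u(f) = -4 - 9*f² (u(f) = -4 - 9*f*f = -4 - 9*f²)
B = 1113 (B = 819 + 294 = 1113)
-1060/(u(54) + B) = -1060/((-4 - 9*54²) + 1113) = -1060/((-4 - 9*2916) + 1113) = -1060/((-4 - 26244) + 1113) = -1060/(-26248 + 1113) = -1060/(-25135) = -1060*(-1/25135) = 212/5027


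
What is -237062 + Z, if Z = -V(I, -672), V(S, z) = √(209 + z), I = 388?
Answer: -237062 - I*√463 ≈ -2.3706e+5 - 21.517*I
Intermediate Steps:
Z = -I*√463 (Z = -√(209 - 672) = -√(-463) = -I*√463 ≈ -21.517*I)
-237062 + Z = -237062 - I*√463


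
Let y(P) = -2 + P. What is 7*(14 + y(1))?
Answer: 91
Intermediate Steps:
7*(14 + y(1)) = 7*(14 + (-2 + 1)) = 7*(14 - 1) = 7*13 = 91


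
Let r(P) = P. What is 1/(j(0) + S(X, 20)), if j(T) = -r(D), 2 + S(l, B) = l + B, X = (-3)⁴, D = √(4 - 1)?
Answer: 33/3266 + √3/9798 ≈ 0.010281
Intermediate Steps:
D = √3 ≈ 1.7320
X = 81
S(l, B) = -2 + B + l (S(l, B) = -2 + (l + B) = -2 + (B + l) = -2 + B + l)
j(T) = -√3
1/(j(0) + S(X, 20)) = 1/(-√3 + (-2 + 20 + 81)) = 1/(-√3 + 99) = 1/(99 - √3)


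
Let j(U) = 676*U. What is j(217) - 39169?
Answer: 107523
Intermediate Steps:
j(217) - 39169 = 676*217 - 39169 = 146692 - 39169 = 107523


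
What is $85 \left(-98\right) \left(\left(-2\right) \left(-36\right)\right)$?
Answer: $-599760$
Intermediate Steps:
$85 \left(-98\right) \left(\left(-2\right) \left(-36\right)\right) = \left(-8330\right) 72 = -599760$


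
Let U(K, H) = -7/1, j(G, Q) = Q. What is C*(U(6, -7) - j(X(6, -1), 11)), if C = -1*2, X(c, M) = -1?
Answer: 36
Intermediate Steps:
U(K, H) = -7 (U(K, H) = -7*1 = -7)
C = -2
C*(U(6, -7) - j(X(6, -1), 11)) = -2*(-7 - 1*11) = -2*(-7 - 11) = -2*(-18) = 36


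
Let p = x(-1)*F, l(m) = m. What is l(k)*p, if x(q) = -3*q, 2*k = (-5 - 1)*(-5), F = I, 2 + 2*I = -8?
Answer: -225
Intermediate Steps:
I = -5 (I = -1 + (½)*(-8) = -1 - 4 = -5)
F = -5
k = 15 (k = ((-5 - 1)*(-5))/2 = (-6*(-5))/2 = (½)*30 = 15)
p = -15 (p = -3*(-1)*(-5) = 3*(-5) = -15)
l(k)*p = 15*(-15) = -225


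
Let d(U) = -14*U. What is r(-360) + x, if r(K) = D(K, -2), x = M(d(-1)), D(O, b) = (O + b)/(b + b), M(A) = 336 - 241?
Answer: 371/2 ≈ 185.50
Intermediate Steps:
M(A) = 95
D(O, b) = (O + b)/(2*b) (D(O, b) = (O + b)/((2*b)) = (O + b)*(1/(2*b)) = (O + b)/(2*b))
x = 95
r(K) = 1/2 - K/4 (r(K) = (1/2)*(K - 2)/(-2) = (1/2)*(-1/2)*(-2 + K) = 1/2 - K/4)
r(-360) + x = (1/2 - 1/4*(-360)) + 95 = (1/2 + 90) + 95 = 181/2 + 95 = 371/2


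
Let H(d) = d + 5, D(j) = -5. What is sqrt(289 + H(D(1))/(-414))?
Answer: 17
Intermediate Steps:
H(d) = 5 + d
sqrt(289 + H(D(1))/(-414)) = sqrt(289 + (5 - 5)/(-414)) = sqrt(289 + 0*(-1/414)) = sqrt(289 + 0) = sqrt(289) = 17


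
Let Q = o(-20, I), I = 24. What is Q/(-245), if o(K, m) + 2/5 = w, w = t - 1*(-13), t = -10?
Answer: -13/1225 ≈ -0.010612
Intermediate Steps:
w = 3 (w = -10 - 1*(-13) = -10 + 13 = 3)
o(K, m) = 13/5 (o(K, m) = -⅖ + 3 = 13/5)
Q = 13/5 ≈ 2.6000
Q/(-245) = (13/5)/(-245) = (13/5)*(-1/245) = -13/1225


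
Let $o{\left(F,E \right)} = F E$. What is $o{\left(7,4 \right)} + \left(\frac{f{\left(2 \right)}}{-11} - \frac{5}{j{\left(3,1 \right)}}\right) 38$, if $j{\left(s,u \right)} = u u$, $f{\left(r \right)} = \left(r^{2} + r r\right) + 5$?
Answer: $- \frac{2276}{11} \approx -206.91$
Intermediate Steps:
$f{\left(r \right)} = 5 + 2 r^{2}$ ($f{\left(r \right)} = \left(r^{2} + r^{2}\right) + 5 = 2 r^{2} + 5 = 5 + 2 r^{2}$)
$o{\left(F,E \right)} = E F$
$j{\left(s,u \right)} = u^{2}$
$o{\left(7,4 \right)} + \left(\frac{f{\left(2 \right)}}{-11} - \frac{5}{j{\left(3,1 \right)}}\right) 38 = 4 \cdot 7 + \left(\frac{5 + 2 \cdot 2^{2}}{-11} - \frac{5}{1^{2}}\right) 38 = 28 + \left(\left(5 + 2 \cdot 4\right) \left(- \frac{1}{11}\right) - \frac{5}{1}\right) 38 = 28 + \left(\left(5 + 8\right) \left(- \frac{1}{11}\right) - 5\right) 38 = 28 + \left(13 \left(- \frac{1}{11}\right) - 5\right) 38 = 28 + \left(- \frac{13}{11} - 5\right) 38 = 28 - \frac{2584}{11} = - \frac{2276}{11}$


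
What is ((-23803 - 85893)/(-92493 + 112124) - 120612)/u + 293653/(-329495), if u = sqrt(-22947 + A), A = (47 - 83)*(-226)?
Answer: -293653/329495 + 2367843868*I*sqrt(14811)/290754741 ≈ -0.89122 + 991.1*I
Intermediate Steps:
A = 8136 (A = -36*(-226) = 8136)
u = I*sqrt(14811) (u = sqrt(-22947 + 8136) = sqrt(-14811) = I*sqrt(14811) ≈ 121.7*I)
((-23803 - 85893)/(-92493 + 112124) - 120612)/u + 293653/(-329495) = ((-23803 - 85893)/(-92493 + 112124) - 120612)/((I*sqrt(14811))) + 293653/(-329495) = (-109696/19631 - 120612)*(-I*sqrt(14811)/14811) + 293653*(-1/329495) = (-109696*1/19631 - 120612)*(-I*sqrt(14811)/14811) - 293653/329495 = (-109696/19631 - 120612)*(-I*sqrt(14811)/14811) - 293653/329495 = -(-2367843868)*I*sqrt(14811)/290754741 - 293653/329495 = 2367843868*I*sqrt(14811)/290754741 - 293653/329495 = -293653/329495 + 2367843868*I*sqrt(14811)/290754741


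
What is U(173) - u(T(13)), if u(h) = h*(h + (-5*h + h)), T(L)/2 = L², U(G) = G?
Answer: 342905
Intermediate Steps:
T(L) = 2*L²
u(h) = -3*h² (u(h) = h*(h - 4*h) = h*(-3*h) = -3*h²)
U(173) - u(T(13)) = 173 - (-3)*(2*13²)² = 173 - (-3)*(2*169)² = 173 - (-3)*338² = 173 - (-3)*114244 = 173 - 1*(-342732) = 173 + 342732 = 342905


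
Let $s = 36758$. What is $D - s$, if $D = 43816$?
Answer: $7058$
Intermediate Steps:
$D - s = 43816 - 36758 = 7058$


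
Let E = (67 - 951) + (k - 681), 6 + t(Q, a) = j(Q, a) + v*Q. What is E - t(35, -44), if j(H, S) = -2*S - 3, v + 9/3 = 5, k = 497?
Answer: -1217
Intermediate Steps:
v = 2 (v = -3 + 5 = 2)
j(H, S) = -3 - 2*S
t(Q, a) = -9 - 2*a + 2*Q (t(Q, a) = -6 + ((-3 - 2*a) + 2*Q) = -6 + (-3 - 2*a + 2*Q) = -9 - 2*a + 2*Q)
E = -1068 (E = (67 - 951) + (497 - 681) = -884 - 184 = -1068)
E - t(35, -44) = -1068 - (-9 - 2*(-44) + 2*35) = -1068 - (-9 + 88 + 70) = -1068 - 1*149 = -1068 - 149 = -1217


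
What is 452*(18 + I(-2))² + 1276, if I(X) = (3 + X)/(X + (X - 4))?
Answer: 2331153/16 ≈ 1.4570e+5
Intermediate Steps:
I(X) = (3 + X)/(-4 + 2*X) (I(X) = (3 + X)/(X + (-4 + X)) = (3 + X)/(-4 + 2*X))
452*(18 + I(-2))² + 1276 = 452*(18 + (3 - 2)/(2*(-2 - 2)))² + 1276 = 452*(18 + (½)*1/(-4))² + 1276 = 452*(18 + (½)*(-¼)*1)² + 1276 = 452*(18 - ⅛)² + 1276 = 452*(143/8)² + 1276 = 452*(20449/64) + 1276 = 2310737/16 + 1276 = 2331153/16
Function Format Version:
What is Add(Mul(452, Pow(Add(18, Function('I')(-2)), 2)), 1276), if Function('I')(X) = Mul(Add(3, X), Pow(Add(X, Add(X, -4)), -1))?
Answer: Rational(2331153, 16) ≈ 1.4570e+5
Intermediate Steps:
Function('I')(X) = Mul(Pow(Add(-4, Mul(2, X)), -1), Add(3, X)) (Function('I')(X) = Mul(Add(3, X), Pow(Add(X, Add(-4, X)), -1)) = Mul(Add(3, X), Pow(Add(-4, Mul(2, X)), -1)) = Mul(Pow(Add(-4, Mul(2, X)), -1), Add(3, X)))
Add(Mul(452, Pow(Add(18, Function('I')(-2)), 2)), 1276) = Add(Mul(452, Pow(Add(18, Mul(Rational(1, 2), Pow(Add(-2, -2), -1), Add(3, -2))), 2)), 1276) = Add(Mul(452, Pow(Add(18, Mul(Rational(1, 2), Pow(-4, -1), 1)), 2)), 1276) = Add(Mul(452, Pow(Add(18, Mul(Rational(1, 2), Rational(-1, 4), 1)), 2)), 1276) = Add(Mul(452, Pow(Add(18, Rational(-1, 8)), 2)), 1276) = Add(Mul(452, Pow(Rational(143, 8), 2)), 1276) = Add(Mul(452, Rational(20449, 64)), 1276) = Add(Rational(2310737, 16), 1276) = Rational(2331153, 16)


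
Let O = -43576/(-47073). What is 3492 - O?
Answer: 12641180/3621 ≈ 3491.1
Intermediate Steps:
O = 3352/3621 (O = -43576*(-1/47073) = 3352/3621 ≈ 0.92571)
3492 - O = 3492 - 1*3352/3621 = 3492 - 3352/3621 = 12641180/3621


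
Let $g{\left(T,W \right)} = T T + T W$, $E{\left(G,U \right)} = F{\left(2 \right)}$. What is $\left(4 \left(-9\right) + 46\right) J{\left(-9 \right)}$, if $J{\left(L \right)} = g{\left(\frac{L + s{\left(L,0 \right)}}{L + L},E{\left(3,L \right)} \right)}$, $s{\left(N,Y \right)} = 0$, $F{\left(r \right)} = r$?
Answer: $\frac{25}{2} \approx 12.5$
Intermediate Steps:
$E{\left(G,U \right)} = 2$
$g{\left(T,W \right)} = T^{2} + T W$
$J{\left(L \right)} = \frac{5}{4}$ ($J{\left(L \right)} = \frac{L + 0}{L + L} \left(\frac{L + 0}{L + L} + 2\right) = \frac{L}{2 L} \left(\frac{L}{2 L} + 2\right) = L \frac{1}{2 L} \left(L \frac{1}{2 L} + 2\right) = \frac{\frac{1}{2} + 2}{2} = \frac{1}{2} \cdot \frac{5}{2} = \frac{5}{4}$)
$\left(4 \left(-9\right) + 46\right) J{\left(-9 \right)} = \left(4 \left(-9\right) + 46\right) \frac{5}{4} = \left(-36 + 46\right) \frac{5}{4} = 10 \cdot \frac{5}{4} = \frac{25}{2}$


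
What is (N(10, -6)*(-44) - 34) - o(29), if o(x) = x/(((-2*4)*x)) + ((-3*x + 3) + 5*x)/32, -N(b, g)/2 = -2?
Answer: -6777/32 ≈ -211.78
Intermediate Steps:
N(b, g) = 4 (N(b, g) = -2*(-2) = 4)
o(x) = -1/32 + x/16 (o(x) = x/((-8*x)) + ((3 - 3*x) + 5*x)*(1/32) = x*(-1/(8*x)) + (3 + 2*x)*(1/32) = -⅛ + (3/32 + x/16) = -1/32 + x/16)
(N(10, -6)*(-44) - 34) - o(29) = (4*(-44) - 34) - (-1/32 + (1/16)*29) = (-176 - 34) - (-1/32 + 29/16) = -210 - 1*57/32 = -210 - 57/32 = -6777/32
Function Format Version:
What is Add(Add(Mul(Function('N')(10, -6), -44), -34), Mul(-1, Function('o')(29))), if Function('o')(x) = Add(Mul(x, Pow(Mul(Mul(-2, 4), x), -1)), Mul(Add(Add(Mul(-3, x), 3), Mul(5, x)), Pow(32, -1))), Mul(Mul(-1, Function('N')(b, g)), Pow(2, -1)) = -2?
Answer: Rational(-6777, 32) ≈ -211.78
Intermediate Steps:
Function('N')(b, g) = 4 (Function('N')(b, g) = Mul(-2, -2) = 4)
Function('o')(x) = Add(Rational(-1, 32), Mul(Rational(1, 16), x)) (Function('o')(x) = Add(Mul(x, Pow(Mul(-8, x), -1)), Mul(Add(Add(3, Mul(-3, x)), Mul(5, x)), Rational(1, 32))) = Add(Mul(x, Mul(Rational(-1, 8), Pow(x, -1))), Mul(Add(3, Mul(2, x)), Rational(1, 32))) = Add(Rational(-1, 8), Add(Rational(3, 32), Mul(Rational(1, 16), x))) = Add(Rational(-1, 32), Mul(Rational(1, 16), x)))
Add(Add(Mul(Function('N')(10, -6), -44), -34), Mul(-1, Function('o')(29))) = Add(Add(Mul(4, -44), -34), Mul(-1, Add(Rational(-1, 32), Mul(Rational(1, 16), 29)))) = Add(Add(-176, -34), Mul(-1, Add(Rational(-1, 32), Rational(29, 16)))) = Add(-210, Mul(-1, Rational(57, 32))) = Add(-210, Rational(-57, 32)) = Rational(-6777, 32)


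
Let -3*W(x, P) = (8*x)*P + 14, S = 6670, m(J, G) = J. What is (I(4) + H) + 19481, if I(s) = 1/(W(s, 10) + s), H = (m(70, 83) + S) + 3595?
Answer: 9600749/322 ≈ 29816.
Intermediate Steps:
H = 10335 (H = (70 + 6670) + 3595 = 6740 + 3595 = 10335)
W(x, P) = -14/3 - 8*P*x/3 (W(x, P) = -((8*x)*P + 14)/3 = -(8*P*x + 14)/3 = -(14 + 8*P*x)/3 = -14/3 - 8*P*x/3)
I(s) = 1/(-14/3 - 77*s/3) (I(s) = 1/((-14/3 - 8/3*10*s) + s) = 1/((-14/3 - 80*s/3) + s) = 1/(-14/3 - 77*s/3))
(I(4) + H) + 19481 = (-3/(14 + 77*4) + 10335) + 19481 = (-3/(14 + 308) + 10335) + 19481 = (-3/322 + 10335) + 19481 = 3327867/322 + 19481 = 9600749/322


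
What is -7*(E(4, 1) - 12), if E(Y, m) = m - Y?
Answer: 105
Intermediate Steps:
-7*(E(4, 1) - 12) = -7*((1 - 1*4) - 12) = -7*((1 - 4) - 12) = -7*(-3 - 12) = -7*(-15) = 105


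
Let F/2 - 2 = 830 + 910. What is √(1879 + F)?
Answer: √5363 ≈ 73.233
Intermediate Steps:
F = 3484 (F = 4 + 2*(830 + 910) = 4 + 2*1740 = 4 + 3480 = 3484)
√(1879 + F) = √(1879 + 3484) = √5363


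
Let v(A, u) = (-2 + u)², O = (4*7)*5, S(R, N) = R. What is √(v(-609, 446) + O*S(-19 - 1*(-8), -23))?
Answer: 2*√48899 ≈ 442.26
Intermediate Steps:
O = 140 (O = 28*5 = 140)
√(v(-609, 446) + O*S(-19 - 1*(-8), -23)) = √((-2 + 446)² + 140*(-19 - 1*(-8))) = √(444² + 140*(-19 + 8)) = √(197136 + 140*(-11)) = √(197136 - 1540) = √195596 = 2*√48899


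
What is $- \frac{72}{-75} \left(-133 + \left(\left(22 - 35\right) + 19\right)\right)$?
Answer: $- \frac{3048}{25} \approx -121.92$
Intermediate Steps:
$- \frac{72}{-75} \left(-133 + \left(\left(22 - 35\right) + 19\right)\right) = \left(-72\right) \left(- \frac{1}{75}\right) \left(-133 + \left(-13 + 19\right)\right) = \frac{24 \left(-133 + 6\right)}{25} = \frac{24}{25} \left(-127\right) = - \frac{3048}{25}$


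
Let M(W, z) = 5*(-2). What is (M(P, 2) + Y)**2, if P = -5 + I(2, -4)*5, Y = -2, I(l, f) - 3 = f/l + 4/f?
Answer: 144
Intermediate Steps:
I(l, f) = 3 + 4/f + f/l (I(l, f) = 3 + (f/l + 4/f) = 3 + (4/f + f/l) = 3 + 4/f + f/l)
P = -5 (P = -5 + (3 + 4/(-4) - 4/2)*5 = -5 + (3 + 4*(-1/4) - 4*1/2)*5 = -5 + (3 - 1 - 2)*5 = -5 + 0*5 = -5 + 0 = -5)
M(W, z) = -10
(M(P, 2) + Y)**2 = (-10 - 2)**2 = (-12)**2 = 144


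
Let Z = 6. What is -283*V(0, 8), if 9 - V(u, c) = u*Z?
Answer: -2547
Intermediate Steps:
V(u, c) = 9 - 6*u (V(u, c) = 9 - u*6 = 9 - 6*u)
-283*V(0, 8) = -283*(9 - 6*0) = -283*(9 + 0) = -283*9 = -2547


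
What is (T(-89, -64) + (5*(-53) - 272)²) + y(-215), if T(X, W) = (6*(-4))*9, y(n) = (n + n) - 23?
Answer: 287700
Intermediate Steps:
y(n) = -23 + 2*n (y(n) = 2*n - 23 = -23 + 2*n)
T(X, W) = -216 (T(X, W) = -24*9 = -216)
(T(-89, -64) + (5*(-53) - 272)²) + y(-215) = (-216 + (5*(-53) - 272)²) + (-23 + 2*(-215)) = (-216 + (-265 - 272)²) + (-23 - 430) = (-216 + (-537)²) - 453 = (-216 + 288369) - 453 = 288153 - 453 = 287700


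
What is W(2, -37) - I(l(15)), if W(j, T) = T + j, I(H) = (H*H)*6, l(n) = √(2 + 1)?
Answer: -53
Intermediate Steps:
l(n) = √3
I(H) = 6*H² (I(H) = H²*6 = 6*H²)
W(2, -37) - I(l(15)) = (-37 + 2) - 6*(√3)² = -35 - 6*3 = -35 - 1*18 = -35 - 18 = -53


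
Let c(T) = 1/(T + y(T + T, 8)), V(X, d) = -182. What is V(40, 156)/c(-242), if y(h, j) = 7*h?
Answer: 660660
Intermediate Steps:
c(T) = 1/(15*T) (c(T) = 1/(T + 7*(T + T)) = 1/(T + 7*(2*T)) = 1/(T + 14*T) = 1/(15*T))
V(40, 156)/c(-242) = -182/((1/15)/(-242)) = -182/((1/15)*(-1/242)) = -182/(-1/3630) = -182*(-3630) = 660660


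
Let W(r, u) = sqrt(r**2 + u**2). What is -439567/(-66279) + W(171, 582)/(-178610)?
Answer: 439567/66279 - 3*sqrt(40885)/178610 ≈ 6.6287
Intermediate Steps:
-439567/(-66279) + W(171, 582)/(-178610) = -439567/(-66279) + sqrt(171**2 + 582**2)/(-178610) = -439567*(-1/66279) + sqrt(29241 + 338724)*(-1/178610) = 439567/66279 + sqrt(367965)*(-1/178610) = 439567/66279 + (3*sqrt(40885))*(-1/178610) = 439567/66279 - 3*sqrt(40885)/178610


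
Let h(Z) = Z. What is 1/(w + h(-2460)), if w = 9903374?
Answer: 1/9900914 ≈ 1.0100e-7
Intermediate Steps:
1/(w + h(-2460)) = 1/(9903374 - 2460) = 1/9900914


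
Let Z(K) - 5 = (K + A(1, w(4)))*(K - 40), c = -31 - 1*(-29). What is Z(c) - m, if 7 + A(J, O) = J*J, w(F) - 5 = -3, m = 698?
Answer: -357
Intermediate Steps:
w(F) = 2 (w(F) = 5 - 3 = 2)
A(J, O) = -7 + J² (A(J, O) = -7 + J*J = -7 + J²)
c = -2 (c = -31 + 29 = -2)
Z(K) = 5 + (-40 + K)*(-6 + K) (Z(K) = 5 + (K + (-7 + 1²))*(K - 40) = 5 + (K + (-7 + 1))*(-40 + K) = 5 + (K - 6)*(-40 + K) = 5 + (-6 + K)*(-40 + K) = 5 + (-40 + K)*(-6 + K))
Z(c) - m = (245 + (-2)² - 46*(-2)) - 1*698 = (245 + 4 + 92) - 698 = 341 - 698 = -357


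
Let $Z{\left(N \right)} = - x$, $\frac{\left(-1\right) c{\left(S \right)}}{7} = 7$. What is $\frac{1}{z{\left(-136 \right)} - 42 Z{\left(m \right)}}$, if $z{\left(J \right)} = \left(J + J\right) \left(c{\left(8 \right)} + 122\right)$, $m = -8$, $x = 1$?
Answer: $- \frac{1}{19814} \approx -5.0469 \cdot 10^{-5}$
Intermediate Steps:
$c{\left(S \right)} = -49$ ($c{\left(S \right)} = \left(-7\right) 7 = -49$)
$z{\left(J \right)} = 146 J$ ($z{\left(J \right)} = \left(J + J\right) \left(-49 + 122\right) = 2 J 73 = 146 J$)
$Z{\left(N \right)} = -1$ ($Z{\left(N \right)} = \left(-1\right) 1 = -1$)
$\frac{1}{z{\left(-136 \right)} - 42 Z{\left(m \right)}} = \frac{1}{146 \left(-136\right) - -42} = \frac{1}{-19856 + 42} = \frac{1}{-19814} = - \frac{1}{19814}$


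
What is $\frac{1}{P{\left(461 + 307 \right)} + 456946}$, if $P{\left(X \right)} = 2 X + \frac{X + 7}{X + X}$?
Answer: $\frac{1536}{704229127} \approx 2.1811 \cdot 10^{-6}$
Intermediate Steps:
$P{\left(X \right)} = 2 X + \frac{7 + X}{2 X}$
$\frac{1}{P{\left(461 + 307 \right)} + 456946} = \frac{1}{\frac{7 + \left(461 + 307\right) \left(1 + 4 \left(461 + 307\right)\right)}{2 \left(461 + 307\right)} + 456946} = \frac{1}{\frac{7 + 768 \left(1 + 4 \cdot 768\right)}{2 \cdot 768} + 456946} = \frac{1}{\frac{1}{2} \cdot \frac{1}{768} \left(7 + 768 \left(1 + 3072\right)\right) + 456946} = \frac{1}{\frac{1}{2} \cdot \frac{1}{768} \left(7 + 768 \cdot 3073\right) + 456946} = \frac{1}{\frac{1}{2} \cdot \frac{1}{768} \left(7 + 2360064\right) + 456946} = \frac{1}{\frac{1}{2} \cdot \frac{1}{768} \cdot 2360071 + 456946} = \frac{1}{\frac{2360071}{1536} + 456946} = \frac{1}{\frac{704229127}{1536}} = \frac{1536}{704229127}$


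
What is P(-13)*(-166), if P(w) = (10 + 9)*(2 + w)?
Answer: 34694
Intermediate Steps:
P(w) = 38 + 19*w (P(w) = 19*(2 + w) = 38 + 19*w)
P(-13)*(-166) = (38 + 19*(-13))*(-166) = (38 - 247)*(-166) = -209*(-166) = 34694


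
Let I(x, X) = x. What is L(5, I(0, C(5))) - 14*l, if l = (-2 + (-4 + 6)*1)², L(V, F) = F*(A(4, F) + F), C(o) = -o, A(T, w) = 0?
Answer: 0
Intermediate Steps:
L(V, F) = F² (L(V, F) = F*(0 + F) = F*F = F²)
l = 0 (l = (-2 + 2*1)² = (-2 + 2)² = 0² = 0)
L(5, I(0, C(5))) - 14*l = 0² - 14*0 = 0 + 0 = 0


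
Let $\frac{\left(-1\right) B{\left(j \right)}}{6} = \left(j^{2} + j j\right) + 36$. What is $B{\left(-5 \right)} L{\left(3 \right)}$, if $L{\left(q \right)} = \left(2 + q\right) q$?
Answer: $-7740$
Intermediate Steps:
$L{\left(q \right)} = q \left(2 + q\right)$
$B{\left(j \right)} = -216 - 12 j^{2}$ ($B{\left(j \right)} = - 6 \left(\left(j^{2} + j j\right) + 36\right) = - 6 \left(\left(j^{2} + j^{2}\right) + 36\right) = - 6 \left(2 j^{2} + 36\right) = - 6 \left(36 + 2 j^{2}\right) = -216 - 12 j^{2}$)
$B{\left(-5 \right)} L{\left(3 \right)} = \left(-216 - 12 \left(-5\right)^{2}\right) 3 \left(2 + 3\right) = \left(-216 - 300\right) 3 \cdot 5 = \left(-216 - 300\right) 15 = \left(-516\right) 15 = -7740$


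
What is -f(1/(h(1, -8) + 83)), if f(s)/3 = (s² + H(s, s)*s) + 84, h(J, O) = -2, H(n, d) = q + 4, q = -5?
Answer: -551044/2187 ≈ -251.96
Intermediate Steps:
H(n, d) = -1 (H(n, d) = -5 + 4 = -1)
f(s) = 252 - 3*s + 3*s² (f(s) = 3*((s² - s) + 84) = 3*(84 + s² - s) = 252 - 3*s + 3*s²)
-f(1/(h(1, -8) + 83)) = -(252 - 3/(-2 + 83) + 3*(1/(-2 + 83))²) = -(252 - 3/81 + 3*(1/81)²) = -(252 - 3*1/81 + 3*(1/81)²) = -(252 - 1/27 + 3*(1/6561)) = -(252 - 1/27 + 1/2187) = -1*551044/2187 = -551044/2187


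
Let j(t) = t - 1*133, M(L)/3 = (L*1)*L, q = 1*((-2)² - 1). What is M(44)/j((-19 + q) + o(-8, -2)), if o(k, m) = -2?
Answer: -5808/151 ≈ -38.464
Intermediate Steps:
q = 3 (q = 1*(4 - 1) = 1*3 = 3)
M(L) = 3*L² (M(L) = 3*((L*1)*L) = 3*(L*L) = 3*L²)
j(t) = -133 + t (j(t) = t - 133 = -133 + t)
M(44)/j((-19 + q) + o(-8, -2)) = (3*44²)/(-133 + ((-19 + 3) - 2)) = (3*1936)/(-133 + (-16 - 2)) = 5808/(-133 - 18) = 5808/(-151) = 5808*(-1/151) = -5808/151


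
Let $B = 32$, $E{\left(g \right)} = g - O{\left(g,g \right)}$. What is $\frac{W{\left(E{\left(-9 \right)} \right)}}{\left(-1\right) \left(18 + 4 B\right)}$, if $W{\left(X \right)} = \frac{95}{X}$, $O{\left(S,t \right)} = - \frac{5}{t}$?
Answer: $\frac{855}{12556} \approx 0.068095$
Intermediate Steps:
$E{\left(g \right)} = g + \frac{5}{g}$ ($E{\left(g \right)} = g - - \frac{5}{g} = g + \frac{5}{g}$)
$\frac{W{\left(E{\left(-9 \right)} \right)}}{\left(-1\right) \left(18 + 4 B\right)} = \frac{95 \frac{1}{-9 + \frac{5}{-9}}}{\left(-1\right) \left(18 + 4 \cdot 32\right)} = \frac{95 \frac{1}{-9 + 5 \left(- \frac{1}{9}\right)}}{\left(-1\right) \left(18 + 128\right)} = \frac{95 \frac{1}{-9 - \frac{5}{9}}}{\left(-1\right) 146} = \frac{95 \frac{1}{- \frac{86}{9}}}{-146} = 95 \left(- \frac{9}{86}\right) \left(- \frac{1}{146}\right) = \left(- \frac{855}{86}\right) \left(- \frac{1}{146}\right) = \frac{855}{12556}$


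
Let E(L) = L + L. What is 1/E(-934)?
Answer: -1/1868 ≈ -0.00053533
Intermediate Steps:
E(L) = 2*L
1/E(-934) = 1/(2*(-934)) = 1/(-1868) = -1/1868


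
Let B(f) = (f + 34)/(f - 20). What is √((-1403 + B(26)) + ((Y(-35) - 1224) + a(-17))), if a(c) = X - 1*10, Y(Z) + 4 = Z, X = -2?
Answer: 2*I*√667 ≈ 51.653*I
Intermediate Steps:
Y(Z) = -4 + Z
B(f) = (34 + f)/(-20 + f)
a(c) = -12 (a(c) = -2 - 1*10 = -2 - 10 = -12)
√((-1403 + B(26)) + ((Y(-35) - 1224) + a(-17))) = √((-1403 + (34 + 26)/(-20 + 26)) + (((-4 - 35) - 1224) - 12)) = √((-1403 + 60/6) + ((-39 - 1224) - 12)) = √((-1403 + (⅙)*60) + (-1263 - 12)) = √((-1403 + 10) - 1275) = √(-1393 - 1275) = √(-2668) = 2*I*√667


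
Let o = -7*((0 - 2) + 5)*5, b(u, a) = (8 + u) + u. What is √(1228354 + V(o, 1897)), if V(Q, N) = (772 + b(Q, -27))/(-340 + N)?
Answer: 2*√82717690101/519 ≈ 1108.3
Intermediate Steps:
b(u, a) = 8 + 2*u
o = -105 (o = -7*(-2 + 5)*5 = -7*3*5 = -21*5 = -105)
V(Q, N) = (780 + 2*Q)/(-340 + N) (V(Q, N) = (772 + (8 + 2*Q))/(-340 + N) = (780 + 2*Q)/(-340 + N))
√(1228354 + V(o, 1897)) = √(1228354 + 2*(390 - 105)/(-340 + 1897)) = √(1228354 + 2*285/1557) = √(1228354 + 2*(1/1557)*285) = √(1228354 + 190/519) = √(637515916/519) = 2*√82717690101/519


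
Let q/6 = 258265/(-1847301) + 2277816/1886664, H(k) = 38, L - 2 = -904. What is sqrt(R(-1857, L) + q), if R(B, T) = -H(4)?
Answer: I*sqrt(74031463994427123471066)/48406059637 ≈ 5.6209*I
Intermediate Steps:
L = -902 (L = 2 - 904 = -902)
R(B, T) = -38 (R(B, T) = -1*38 = -38)
q = 310046041388/48406059637 (q = 6*(258265/(-1847301) + 2277816/1886664) = 6*(258265*(-1/1847301) + 2277816*(1/1886664)) = 6*(-258265/1847301 + 94909/78611) = 6*(155023020694/145218178911) = 310046041388/48406059637 ≈ 6.4051)
sqrt(R(-1857, L) + q) = sqrt(-38 + 310046041388/48406059637) = sqrt(-1529384224818/48406059637) = I*sqrt(74031463994427123471066)/48406059637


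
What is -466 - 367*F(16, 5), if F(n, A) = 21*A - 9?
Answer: -35698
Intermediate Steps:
F(n, A) = -9 + 21*A
-466 - 367*F(16, 5) = -466 - 367*(-9 + 21*5) = -466 - 367*(-9 + 105) = -466 - 367*96 = -466 - 35232 = -35698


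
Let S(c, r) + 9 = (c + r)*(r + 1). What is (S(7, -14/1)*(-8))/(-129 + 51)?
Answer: 328/39 ≈ 8.4103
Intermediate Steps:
S(c, r) = -9 + (1 + r)*(c + r) (S(c, r) = -9 + (c + r)*(r + 1) = -9 + (c + r)*(1 + r) = -9 + (1 + r)*(c + r))
(S(7, -14/1)*(-8))/(-129 + 51) = ((-9 + 7 - 14/1 + (-14/1)² + 7*(-14/1))*(-8))/(-129 + 51) = ((-9 + 7 - 14*1 + (-14*1)² + 7*(-14*1))*(-8))/(-78) = ((-9 + 7 - 14 + (-14)² + 7*(-14))*(-8))*(-1/78) = ((-9 + 7 - 14 + 196 - 98)*(-8))*(-1/78) = (82*(-8))*(-1/78) = -656*(-1/78) = 328/39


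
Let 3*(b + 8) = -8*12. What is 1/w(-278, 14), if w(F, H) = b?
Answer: -1/40 ≈ -0.025000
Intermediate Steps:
b = -40 (b = -8 + (-8*12)/3 = -8 + (⅓)*(-96) = -8 - 32 = -40)
w(F, H) = -40
1/w(-278, 14) = 1/(-40) = -1/40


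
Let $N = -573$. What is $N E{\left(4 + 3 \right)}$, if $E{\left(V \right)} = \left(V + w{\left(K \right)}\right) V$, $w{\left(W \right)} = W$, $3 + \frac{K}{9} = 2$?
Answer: $8022$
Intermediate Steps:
$K = -9$ ($K = -27 + 9 \cdot 2 = -27 + 18 = -9$)
$E{\left(V \right)} = V \left(-9 + V\right)$ ($E{\left(V \right)} = \left(V - 9\right) V = \left(-9 + V\right) V = V \left(-9 + V\right)$)
$N E{\left(4 + 3 \right)} = - 573 \left(4 + 3\right) \left(-9 + \left(4 + 3\right)\right) = - 573 \cdot 7 \left(-9 + 7\right) = - 573 \cdot 7 \left(-2\right) = \left(-573\right) \left(-14\right) = 8022$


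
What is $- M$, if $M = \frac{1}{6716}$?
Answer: $- \frac{1}{6716} \approx -0.0001489$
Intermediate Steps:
$M = \frac{1}{6716} \approx 0.0001489$
$- M = \left(-1\right) \frac{1}{6716} = - \frac{1}{6716}$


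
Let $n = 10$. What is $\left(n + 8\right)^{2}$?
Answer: $324$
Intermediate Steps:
$\left(n + 8\right)^{2} = \left(10 + 8\right)^{2} = 18^{2} = 324$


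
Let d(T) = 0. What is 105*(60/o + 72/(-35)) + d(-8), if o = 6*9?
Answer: -298/3 ≈ -99.333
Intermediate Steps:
o = 54
105*(60/o + 72/(-35)) + d(-8) = 105*(60/54 + 72/(-35)) + 0 = 105*(60*(1/54) + 72*(-1/35)) + 0 = 105*(10/9 - 72/35) + 0 = 105*(-298/315) + 0 = -298/3 + 0 = -298/3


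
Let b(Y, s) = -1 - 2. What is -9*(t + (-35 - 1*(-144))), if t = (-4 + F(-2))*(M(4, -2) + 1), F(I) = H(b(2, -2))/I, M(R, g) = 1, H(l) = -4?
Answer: -945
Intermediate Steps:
b(Y, s) = -3
F(I) = -4/I
t = -4 (t = (-4 - 4/(-2))*(1 + 1) = (-4 - 4*(-½))*2 = (-4 + 2)*2 = -2*2 = -4)
-9*(t + (-35 - 1*(-144))) = -9*(-4 + (-35 - 1*(-144))) = -9*(-4 + (-35 + 144)) = -9*(-4 + 109) = -9*105 = -945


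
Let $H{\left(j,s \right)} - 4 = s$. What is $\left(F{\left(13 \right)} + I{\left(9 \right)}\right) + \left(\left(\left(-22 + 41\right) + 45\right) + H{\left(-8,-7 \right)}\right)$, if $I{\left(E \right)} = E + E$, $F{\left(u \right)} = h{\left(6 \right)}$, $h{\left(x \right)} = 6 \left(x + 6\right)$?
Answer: $151$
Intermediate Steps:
$H{\left(j,s \right)} = 4 + s$
$h{\left(x \right)} = 36 + 6 x$ ($h{\left(x \right)} = 6 \left(6 + x\right) = 36 + 6 x$)
$F{\left(u \right)} = 72$ ($F{\left(u \right)} = 36 + 6 \cdot 6 = 36 + 36 = 72$)
$I{\left(E \right)} = 2 E$
$\left(F{\left(13 \right)} + I{\left(9 \right)}\right) + \left(\left(\left(-22 + 41\right) + 45\right) + H{\left(-8,-7 \right)}\right) = \left(72 + 2 \cdot 9\right) + \left(\left(\left(-22 + 41\right) + 45\right) + \left(4 - 7\right)\right) = \left(72 + 18\right) + \left(\left(19 + 45\right) - 3\right) = 90 + \left(64 - 3\right) = 90 + 61 = 151$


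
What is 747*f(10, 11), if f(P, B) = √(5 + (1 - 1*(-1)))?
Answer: 747*√7 ≈ 1976.4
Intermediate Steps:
f(P, B) = √7 (f(P, B) = √(5 + (1 + 1)) = √(5 + 2) = √7)
747*f(10, 11) = 747*√7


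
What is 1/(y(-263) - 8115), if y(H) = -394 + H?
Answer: -1/8772 ≈ -0.00011400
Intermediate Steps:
1/(y(-263) - 8115) = 1/((-394 - 263) - 8115) = 1/(-657 - 8115) = 1/(-8772) = -1/8772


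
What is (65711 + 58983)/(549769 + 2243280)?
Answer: 124694/2793049 ≈ 0.044644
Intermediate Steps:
(65711 + 58983)/(549769 + 2243280) = 124694/2793049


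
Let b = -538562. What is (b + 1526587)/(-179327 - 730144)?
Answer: -988025/909471 ≈ -1.0864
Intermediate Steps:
(b + 1526587)/(-179327 - 730144) = (-538562 + 1526587)/(-179327 - 730144) = 988025/(-909471) = 988025*(-1/909471) = -988025/909471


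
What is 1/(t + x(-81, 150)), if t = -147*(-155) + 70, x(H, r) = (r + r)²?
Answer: 1/112855 ≈ 8.8609e-6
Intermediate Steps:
x(H, r) = 4*r² (x(H, r) = (2*r)² = 4*r²)
t = 22855 (t = 22785 + 70 = 22855)
1/(t + x(-81, 150)) = 1/(22855 + 4*150²) = 1/(22855 + 4*22500) = 1/(22855 + 90000) = 1/112855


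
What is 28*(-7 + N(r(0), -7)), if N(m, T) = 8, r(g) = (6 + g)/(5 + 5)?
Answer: 28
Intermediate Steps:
r(g) = ⅗ + g/10 (r(g) = (6 + g)/10 = (6 + g)*(⅒) = ⅗ + g/10)
28*(-7 + N(r(0), -7)) = 28*(-7 + 8) = 28*1 = 28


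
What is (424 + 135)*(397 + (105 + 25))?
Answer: 294593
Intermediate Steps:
(424 + 135)*(397 + (105 + 25)) = 559*(397 + 130) = 559*527 = 294593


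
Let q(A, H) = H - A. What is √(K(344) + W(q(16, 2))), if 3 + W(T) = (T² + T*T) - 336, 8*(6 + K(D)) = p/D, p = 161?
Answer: √5568715/344 ≈ 6.8599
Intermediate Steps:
K(D) = -6 + 161/(8*D) (K(D) = -6 + (161/D)/8 = -6 + 161/(8*D))
W(T) = -339 + 2*T² (W(T) = -3 + ((T² + T*T) - 336) = -3 + ((T² + T²) - 336) = -3 + (2*T² - 336) = -3 + (-336 + 2*T²) = -339 + 2*T²)
√(K(344) + W(q(16, 2))) = √((-6 + (161/8)/344) + (-339 + 2*(2 - 1*16)²)) = √((-6 + (161/8)*(1/344)) + (-339 + 2*(2 - 16)²)) = √((-6 + 161/2752) + (-339 + 2*(-14)²)) = √(-16351/2752 + (-339 + 2*196)) = √(-16351/2752 + (-339 + 392)) = √(-16351/2752 + 53) = √(129505/2752) = √5568715/344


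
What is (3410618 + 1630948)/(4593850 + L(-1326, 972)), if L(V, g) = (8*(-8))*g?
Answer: 2520783/2265821 ≈ 1.1125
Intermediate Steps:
L(V, g) = -64*g
(3410618 + 1630948)/(4593850 + L(-1326, 972)) = (3410618 + 1630948)/(4593850 - 64*972) = 5041566/(4593850 - 62208) = 5041566/4531642 = 5041566*(1/4531642) = 2520783/2265821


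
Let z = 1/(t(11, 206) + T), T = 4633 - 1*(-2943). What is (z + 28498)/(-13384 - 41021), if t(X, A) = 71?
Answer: -217924207/416035035 ≈ -0.52381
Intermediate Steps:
T = 7576 (T = 4633 + 2943 = 7576)
z = 1/7647 (z = 1/(71 + 7576) = 1/7647 ≈ 0.00013077)
(z + 28498)/(-13384 - 41021) = (1/7647 + 28498)/(-13384 - 41021) = (217924207/7647)/(-54405) = (217924207/7647)*(-1/54405) = -217924207/416035035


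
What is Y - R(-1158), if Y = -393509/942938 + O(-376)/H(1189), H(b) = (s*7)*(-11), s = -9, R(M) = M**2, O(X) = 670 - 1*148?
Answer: -97362310851653/72606226 ≈ -1.3410e+6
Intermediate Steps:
O(X) = 522 (O(X) = 670 - 148 = 522)
H(b) = 693 (H(b) = -9*7*(-11) = -63*(-11) = 693)
Y = 24390211/72606226 (Y = -393509/942938 + 522/693 = -393509*1/942938 + 522*(1/693) = -393509/942938 + 58/77 = 24390211/72606226 ≈ 0.33592)
Y - R(-1158) = 24390211/72606226 - 1*(-1158)**2 = 24390211/72606226 - 1*1340964 = 24390211/72606226 - 1340964 = -97362310851653/72606226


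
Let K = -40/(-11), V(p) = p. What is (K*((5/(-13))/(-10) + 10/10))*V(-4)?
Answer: -2160/143 ≈ -15.105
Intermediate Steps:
K = 40/11 (K = -40*(-1/11) = 40/11 ≈ 3.6364)
(K*((5/(-13))/(-10) + 10/10))*V(-4) = (40*((5/(-13))/(-10) + 10/10)/11)*(-4) = (40*((5*(-1/13))*(-⅒) + 10*(⅒))/11)*(-4) = (40*(-5/13*(-⅒) + 1)/11)*(-4) = (40*(1/26 + 1)/11)*(-4) = ((40/11)*(27/26))*(-4) = (540/143)*(-4) = -2160/143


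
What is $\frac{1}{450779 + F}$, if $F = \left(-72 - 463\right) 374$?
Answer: $\frac{1}{250689} \approx 3.989 \cdot 10^{-6}$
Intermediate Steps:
$F = -200090$ ($F = \left(-535\right) 374 = -200090$)
$\frac{1}{450779 + F} = \frac{1}{450779 - 200090} = \frac{1}{250689}$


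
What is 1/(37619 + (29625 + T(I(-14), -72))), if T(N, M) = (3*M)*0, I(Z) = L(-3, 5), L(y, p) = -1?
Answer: 1/67244 ≈ 1.4871e-5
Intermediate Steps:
I(Z) = -1
T(N, M) = 0
1/(37619 + (29625 + T(I(-14), -72))) = 1/(37619 + (29625 + 0)) = 1/(37619 + 29625) = 1/67244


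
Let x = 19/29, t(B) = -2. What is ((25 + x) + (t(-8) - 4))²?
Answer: 324900/841 ≈ 386.33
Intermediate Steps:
x = 19/29 (x = 19*(1/29) = 19/29 ≈ 0.65517)
((25 + x) + (t(-8) - 4))² = ((25 + 19/29) + (-2 - 4))² = (744/29 - 6)² = (570/29)² = 324900/841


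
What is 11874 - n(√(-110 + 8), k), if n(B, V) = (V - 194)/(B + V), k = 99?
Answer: 39199209/3301 - 95*I*√102/9903 ≈ 11875.0 - 0.096885*I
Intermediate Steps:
n(B, V) = (-194 + V)/(B + V)
11874 - n(√(-110 + 8), k) = 11874 - (-194 + 99)/(√(-110 + 8) + 99) = 11874 - (-95)/(√(-102) + 99) = 11874 - (-95)/(I*√102 + 99) = 11874 - (-95)/(99 + I*√102) = 11874 + 95/(99 + I*√102)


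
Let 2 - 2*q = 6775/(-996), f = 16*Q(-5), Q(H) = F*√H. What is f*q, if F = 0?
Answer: 0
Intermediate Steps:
Q(H) = 0 (Q(H) = 0*√H = 0)
f = 0 (f = 16*0 = 0)
q = 8767/1992 (q = 1 - 6775/(2*(-996)) = 1 - 6775*(-1)/(2*996) = 1 - ½*(-6775/996) = 1 + 6775/1992 = 8767/1992 ≈ 4.4011)
f*q = 0*(8767/1992) = 0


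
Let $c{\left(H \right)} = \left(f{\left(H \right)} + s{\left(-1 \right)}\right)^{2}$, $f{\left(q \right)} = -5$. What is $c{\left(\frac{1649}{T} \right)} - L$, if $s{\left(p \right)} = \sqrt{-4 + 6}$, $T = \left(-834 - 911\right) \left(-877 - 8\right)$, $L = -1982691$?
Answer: $1982718 - 10 \sqrt{2} \approx 1.9827 \cdot 10^{6}$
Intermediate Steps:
$T = 1544325$ ($T = \left(-1745\right) \left(-885\right) = 1544325$)
$s{\left(p \right)} = \sqrt{2}$
$c{\left(H \right)} = \left(-5 + \sqrt{2}\right)^{2}$
$c{\left(\frac{1649}{T} \right)} - L = \left(5 - \sqrt{2}\right)^{2} - -1982691 = \left(5 - \sqrt{2}\right)^{2} + 1982691 = 1982691 + \left(5 - \sqrt{2}\right)^{2}$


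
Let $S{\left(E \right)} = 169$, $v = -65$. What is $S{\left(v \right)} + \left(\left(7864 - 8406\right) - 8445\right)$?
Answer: $-8818$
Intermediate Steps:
$S{\left(v \right)} + \left(\left(7864 - 8406\right) - 8445\right) = 169 + \left(\left(7864 - 8406\right) - 8445\right) = 169 - 8987 = -8818$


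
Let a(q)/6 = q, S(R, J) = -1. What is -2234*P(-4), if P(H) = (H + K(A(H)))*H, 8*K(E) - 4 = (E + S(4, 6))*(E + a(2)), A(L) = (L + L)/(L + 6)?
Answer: -75956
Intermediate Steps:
a(q) = 6*q
A(L) = 2*L/(6 + L) (A(L) = (2*L)/(6 + L) = 2*L/(6 + L))
K(E) = ½ + (-1 + E)*(12 + E)/8 (K(E) = ½ + ((E - 1)*(E + 6*2))/8 = ½ + ((-1 + E)*(E + 12))/8 = ½ + ((-1 + E)*(12 + E))/8 = ½ + (-1 + E)*(12 + E)/8)
P(H) = H*(-1 + H + H²/(2*(6 + H)²) + 11*H/(4*(6 + H))) (P(H) = (H + (-1 + (2*H/(6 + H))²/8 + 11*(2*H/(6 + H))/8))*H = (H + (-1 + (4*H²/(6 + H)²)/8 + 11*H/(4*(6 + H))))*H = (H + (-1 + H²/(2*(6 + H)²) + 11*H/(4*(6 + H))))*H = (-1 + H + H²/(2*(6 + H)²) + 11*H/(4*(6 + H)))*H = H*(-1 + H + H²/(2*(6 + H)²) + 11*H/(4*(6 + H))))
-2234*P(-4) = -1117*(-4)*(-144 + 4*(-4)³ + 57*(-4)² + 162*(-4))/(2*(36 + (-4)² + 12*(-4))) = -1117*(-4)*(-144 + 4*(-64) + 57*16 - 648)/(2*(36 + 16 - 48)) = -1117*(-4)*(-144 - 256 + 912 - 648)/(2*4) = -1117*(-4)*(-136)/(2*4) = -2234*34 = -75956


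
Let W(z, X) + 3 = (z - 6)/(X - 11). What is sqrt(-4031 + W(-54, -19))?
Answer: 24*I*sqrt(7) ≈ 63.498*I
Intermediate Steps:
W(z, X) = -3 + (-6 + z)/(-11 + X) (W(z, X) = -3 + (z - 6)/(X - 11) = -3 + (-6 + z)/(-11 + X))
sqrt(-4031 + W(-54, -19)) = sqrt(-4031 + (27 - 54 - 3*(-19))/(-11 - 19)) = sqrt(-4031 + (27 - 54 + 57)/(-30)) = sqrt(-4031 - 1/30*30) = sqrt(-4031 - 1) = sqrt(-4032) = 24*I*sqrt(7)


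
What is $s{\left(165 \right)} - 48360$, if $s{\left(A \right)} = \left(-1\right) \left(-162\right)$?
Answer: $-48198$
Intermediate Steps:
$s{\left(A \right)} = 162$
$s{\left(165 \right)} - 48360 = 162 - 48360 = -48198$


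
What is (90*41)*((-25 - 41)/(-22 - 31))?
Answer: 243540/53 ≈ 4595.1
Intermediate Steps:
(90*41)*((-25 - 41)/(-22 - 31)) = 3690*(-66/(-53)) = 3690*(-66*(-1/53)) = 3690*(66/53) = 243540/53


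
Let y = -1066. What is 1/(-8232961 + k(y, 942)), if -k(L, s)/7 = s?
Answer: -1/8239555 ≈ -1.2137e-7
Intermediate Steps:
k(L, s) = -7*s
1/(-8232961 + k(y, 942)) = 1/(-8232961 - 7*942) = 1/(-8232961 - 6594) = 1/(-8239555) = -1/8239555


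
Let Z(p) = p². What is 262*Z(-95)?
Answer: 2364550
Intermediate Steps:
262*Z(-95) = 262*(-95)² = 262*9025 = 2364550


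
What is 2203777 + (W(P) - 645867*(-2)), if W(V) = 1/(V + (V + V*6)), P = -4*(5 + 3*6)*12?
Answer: 30872353151/8832 ≈ 3.4955e+6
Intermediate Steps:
P = -1104 (P = -4*(5 + 18)*12 = -4*23*12 = -92*12 = -1104)
W(V) = 1/(8*V) (W(V) = 1/(V + (V + 6*V)) = 1/(V + 7*V) = 1/(8*V))
2203777 + (W(P) - 645867*(-2)) = 2203777 + ((1/8)/(-1104) - 645867*(-2)) = 2203777 + ((1/8)*(-1/1104) - 1*(-1291734)) = 2203777 + (-1/8832 + 1291734) = 2203777 + 11408594687/8832 = 30872353151/8832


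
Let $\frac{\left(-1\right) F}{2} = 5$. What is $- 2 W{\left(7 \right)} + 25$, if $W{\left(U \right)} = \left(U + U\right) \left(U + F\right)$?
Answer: $109$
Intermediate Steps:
$F = -10$ ($F = \left(-2\right) 5 = -10$)
$W{\left(U \right)} = 2 U \left(-10 + U\right)$ ($W{\left(U \right)} = \left(U + U\right) \left(U - 10\right) = 2 U \left(-10 + U\right)$)
$- 2 W{\left(7 \right)} + 25 = - 2 \cdot 2 \cdot 7 \left(-10 + 7\right) + 25 = - 2 \cdot 2 \cdot 7 \left(-3\right) + 25 = \left(-2\right) \left(-42\right) + 25 = 84 + 25 = 109$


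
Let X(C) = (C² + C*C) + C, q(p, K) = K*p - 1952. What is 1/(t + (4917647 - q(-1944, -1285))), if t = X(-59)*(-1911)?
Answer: -1/10770074 ≈ -9.2850e-8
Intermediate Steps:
q(p, K) = -1952 + K*p
X(C) = C + 2*C² (X(C) = (C² + C²) + C = 2*C² + C = C + 2*C²)
t = -13191633 (t = -59*(1 + 2*(-59))*(-1911) = -59*(1 - 118)*(-1911) = -59*(-117)*(-1911) = 6903*(-1911) = -13191633)
1/(t + (4917647 - q(-1944, -1285))) = 1/(-13191633 + (4917647 - (-1952 - 1285*(-1944)))) = 1/(-13191633 + (4917647 - (-1952 + 2498040))) = 1/(-13191633 + (4917647 - 1*2496088)) = 1/(-13191633 + (4917647 - 2496088)) = 1/(-13191633 + 2421559) = 1/(-10770074) = -1/10770074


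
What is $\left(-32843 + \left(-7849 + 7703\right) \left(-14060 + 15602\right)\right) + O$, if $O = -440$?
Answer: $-258415$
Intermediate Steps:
$\left(-32843 + \left(-7849 + 7703\right) \left(-14060 + 15602\right)\right) + O = \left(-32843 + \left(-7849 + 7703\right) \left(-14060 + 15602\right)\right) - 440 = \left(-32843 - 225132\right) - 440 = -257975 - 440 = -258415$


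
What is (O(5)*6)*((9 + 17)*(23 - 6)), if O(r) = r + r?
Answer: 26520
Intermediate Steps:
O(r) = 2*r
(O(5)*6)*((9 + 17)*(23 - 6)) = ((2*5)*6)*((9 + 17)*(23 - 6)) = (10*6)*(26*17) = 60*442 = 26520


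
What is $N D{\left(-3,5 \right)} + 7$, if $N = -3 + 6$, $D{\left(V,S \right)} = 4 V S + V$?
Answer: $-182$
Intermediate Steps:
$D{\left(V,S \right)} = V + 4 S V$ ($D{\left(V,S \right)} = 4 S V + V = V + 4 S V$)
$N = 3$
$N D{\left(-3,5 \right)} + 7 = 3 \left(- 3 \left(1 + 4 \cdot 5\right)\right) + 7 = 3 \left(- 3 \left(1 + 20\right)\right) + 7 = 3 \left(\left(-3\right) 21\right) + 7 = 3 \left(-63\right) + 7 = -189 + 7 = -182$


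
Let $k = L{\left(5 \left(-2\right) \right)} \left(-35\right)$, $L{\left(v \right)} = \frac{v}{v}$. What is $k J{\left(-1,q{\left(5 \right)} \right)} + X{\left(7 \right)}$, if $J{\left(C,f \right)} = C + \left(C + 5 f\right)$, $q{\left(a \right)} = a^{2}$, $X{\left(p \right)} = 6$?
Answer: $-4299$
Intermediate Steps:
$L{\left(v \right)} = 1$
$J{\left(C,f \right)} = 2 C + 5 f$
$k = -35$ ($k = 1 \left(-35\right) = -35$)
$k J{\left(-1,q{\left(5 \right)} \right)} + X{\left(7 \right)} = - 35 \left(2 \left(-1\right) + 5 \cdot 5^{2}\right) + 6 = - 35 \left(-2 + 5 \cdot 25\right) + 6 = - 35 \left(-2 + 125\right) + 6 = \left(-35\right) 123 + 6 = -4305 + 6 = -4299$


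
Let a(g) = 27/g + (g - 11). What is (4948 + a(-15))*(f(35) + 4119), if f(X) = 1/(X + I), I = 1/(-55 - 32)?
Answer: 308455284123/15220 ≈ 2.0266e+7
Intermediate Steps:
I = -1/87 (I = 1/(-87) = -1/87 ≈ -0.011494)
a(g) = -11 + g + 27/g (a(g) = 27/g + (-11 + g) = -11 + g + 27/g)
f(X) = 1/(-1/87 + X) (f(X) = 1/(X - 1/87) = 1/(-1/87 + X))
(4948 + a(-15))*(f(35) + 4119) = (4948 + (-11 - 15 + 27/(-15)))*(87/(-1 + 87*35) + 4119) = (4948 + (-11 - 15 + 27*(-1/15)))*(87/(-1 + 3045) + 4119) = (4948 + (-11 - 15 - 9/5))*(87/3044 + 4119) = (4948 - 139/5)*(87*(1/3044) + 4119) = 24601*(87/3044 + 4119)/5 = (24601/5)*(12538323/3044) = 308455284123/15220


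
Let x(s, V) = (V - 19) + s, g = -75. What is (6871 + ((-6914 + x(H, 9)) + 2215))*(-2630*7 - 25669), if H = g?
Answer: -91992873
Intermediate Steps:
H = -75
x(s, V) = -19 + V + s (x(s, V) = (-19 + V) + s = -19 + V + s)
(6871 + ((-6914 + x(H, 9)) + 2215))*(-2630*7 - 25669) = (6871 + ((-6914 + (-19 + 9 - 75)) + 2215))*(-2630*7 - 25669) = (6871 + ((-6914 - 85) + 2215))*(-18410 - 25669) = (6871 + (-6999 + 2215))*(-44079) = (6871 - 4784)*(-44079) = 2087*(-44079) = -91992873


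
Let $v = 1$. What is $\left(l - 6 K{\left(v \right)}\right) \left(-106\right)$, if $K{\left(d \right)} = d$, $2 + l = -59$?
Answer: $7102$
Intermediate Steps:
$l = -61$ ($l = -2 - 59 = -61$)
$\left(l - 6 K{\left(v \right)}\right) \left(-106\right) = \left(-61 - 6\right) \left(-106\right) = \left(-67\right) \left(-106\right) = 7102$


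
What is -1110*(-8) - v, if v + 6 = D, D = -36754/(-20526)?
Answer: 91178641/10263 ≈ 8884.2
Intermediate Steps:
D = 18377/10263 (D = -36754*(-1/20526) = 18377/10263 ≈ 1.7906)
v = -43201/10263 (v = -6 + 18377/10263 = -43201/10263 ≈ -4.2094)
-1110*(-8) - v = -1110*(-8) - 1*(-43201/10263) = 8880 + 43201/10263 = 91178641/10263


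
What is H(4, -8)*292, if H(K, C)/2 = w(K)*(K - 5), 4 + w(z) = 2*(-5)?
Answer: 8176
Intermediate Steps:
w(z) = -14 (w(z) = -4 + 2*(-5) = -4 - 10 = -14)
H(K, C) = 140 - 28*K (H(K, C) = 2*(-14*(K - 5)) = 2*(-14*(-5 + K)) = 2*(70 - 14*K) = 140 - 28*K)
H(4, -8)*292 = (140 - 28*4)*292 = (140 - 112)*292 = 28*292 = 8176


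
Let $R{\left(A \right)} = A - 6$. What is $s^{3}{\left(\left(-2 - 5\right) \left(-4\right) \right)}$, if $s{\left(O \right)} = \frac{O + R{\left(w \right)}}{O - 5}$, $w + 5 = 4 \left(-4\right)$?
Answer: $\frac{1}{12167} \approx 8.219 \cdot 10^{-5}$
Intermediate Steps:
$w = -21$ ($w = -5 + 4 \left(-4\right) = -5 - 16 = -21$)
$R{\left(A \right)} = -6 + A$ ($R{\left(A \right)} = A - 6 = -6 + A$)
$s{\left(O \right)} = \frac{-27 + O}{-5 + O}$ ($s{\left(O \right)} = \frac{O - 27}{O - 5} = \frac{O - 27}{-5 + O} = \frac{-27 + O}{-5 + O}$)
$s^{3}{\left(\left(-2 - 5\right) \left(-4\right) \right)} = \left(\frac{-27 + \left(-2 - 5\right) \left(-4\right)}{-5 + \left(-2 - 5\right) \left(-4\right)}\right)^{3} = \left(\frac{-27 - -28}{-5 - -28}\right)^{3} = \left(\frac{-27 + 28}{-5 + 28}\right)^{3} = \left(\frac{1}{23} \cdot 1\right)^{3} = \left(\frac{1}{23}\right)^{3} = \frac{1}{12167}$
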